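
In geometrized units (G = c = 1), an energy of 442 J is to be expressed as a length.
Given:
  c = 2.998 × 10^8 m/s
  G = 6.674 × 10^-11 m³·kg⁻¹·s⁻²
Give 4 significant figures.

Energy → length via G/c⁴.
442 J × (G/c⁴) = 3.652 × 10^-42 m

3.652 × 10^-42 m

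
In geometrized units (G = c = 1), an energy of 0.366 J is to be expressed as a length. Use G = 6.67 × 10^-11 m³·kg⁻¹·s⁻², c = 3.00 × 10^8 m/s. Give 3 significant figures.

3.01 × 10^-45 m

Energy → length via G/c⁴.
0.366 J × (G/c⁴) = 3.01 × 10^-45 m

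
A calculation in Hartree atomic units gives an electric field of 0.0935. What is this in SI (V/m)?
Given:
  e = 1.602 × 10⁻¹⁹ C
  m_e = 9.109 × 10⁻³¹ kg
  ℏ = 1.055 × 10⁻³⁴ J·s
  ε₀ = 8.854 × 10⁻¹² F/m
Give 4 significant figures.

One atomic unit of electric field: E_au = E_h/(e a₀) = m_e²e⁵/((4πε₀)³ℏ⁴) = 5.131 × 10¹¹ V/m.
0.0935 × 5.131 × 10¹¹ V/m = 4.797 × 10¹⁰ V/m

4.797 × 10¹⁰ V/m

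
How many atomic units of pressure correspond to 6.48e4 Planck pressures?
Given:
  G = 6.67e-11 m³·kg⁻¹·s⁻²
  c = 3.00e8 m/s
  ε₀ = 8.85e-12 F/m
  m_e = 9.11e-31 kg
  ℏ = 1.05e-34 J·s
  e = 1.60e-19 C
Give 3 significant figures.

1.01e105

Planck pressure: p_P = c⁷/(ℏG²) = 4.68e113 Pa
atomic unit of pressure: P_au = E_h/a₀³ = m_e⁴e¹⁰/((4πε₀)⁵ℏ⁸) = 3.01e13 Pa
6.48e4 × 4.68e113 / 3.01e13 = 1.01e105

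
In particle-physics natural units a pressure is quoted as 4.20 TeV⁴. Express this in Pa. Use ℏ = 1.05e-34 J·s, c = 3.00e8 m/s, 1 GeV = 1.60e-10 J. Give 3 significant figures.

8.81e49 Pa

Pressure is [E]/[L]³ = [E]⁴/(ℏc)³.
1 GeV⁴ → 1/(ℏc)³ × (1 GeV in J)⁴ = 2.10e37 Pa.
Convert the energy scale: 4.20 TeV⁴ = 4.20e12 GeV⁴.
Result: 4.20e12 × 2.10e37 = 8.81e49 Pa.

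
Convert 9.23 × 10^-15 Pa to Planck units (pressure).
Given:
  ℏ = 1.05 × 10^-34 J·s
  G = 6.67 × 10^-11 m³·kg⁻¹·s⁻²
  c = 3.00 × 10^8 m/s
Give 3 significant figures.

1.97 × 10^-128

Planck pressure: p_P = c⁷/(ℏG²) = 4.68 × 10^113 Pa.
9.23 × 10^-15 / 4.68 × 10^113 = 1.97 × 10^-128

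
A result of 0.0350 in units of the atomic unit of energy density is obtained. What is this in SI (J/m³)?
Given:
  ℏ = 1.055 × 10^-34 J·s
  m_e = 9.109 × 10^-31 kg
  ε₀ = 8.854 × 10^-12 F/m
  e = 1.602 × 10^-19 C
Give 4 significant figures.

One atomic unit of energy density: u_au = E_h/a₀³ = m_e⁴e¹⁰/((4πε₀)⁵ℏ⁸) = 2.929 × 10^13 J/m³.
0.0350 × 2.929 × 10^13 J/m³ = 1.025 × 10^12 J/m³

1.025 × 10^12 J/m³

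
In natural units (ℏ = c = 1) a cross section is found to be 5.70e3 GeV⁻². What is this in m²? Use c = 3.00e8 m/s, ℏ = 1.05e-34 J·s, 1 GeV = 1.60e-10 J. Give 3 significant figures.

Area is [L]² = [E]⁻²·(ℏc)²; restore (ℏc)².
1 GeV⁻² → (ℏc)² × (1 GeV in J)⁻² = 3.88e-32 m².
Result: 5.70e3 × 3.88e-32 = 2.21e-28 m².

2.21e-28 m²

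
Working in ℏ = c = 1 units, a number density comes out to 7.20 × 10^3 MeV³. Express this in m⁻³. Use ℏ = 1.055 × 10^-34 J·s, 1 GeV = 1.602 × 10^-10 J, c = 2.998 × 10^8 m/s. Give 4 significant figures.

Number density is [L]⁻³ = [E]³/(ℏc)³.
1 GeV³ → 1/(ℏc)³ × (1 GeV in J)³ = 1.299 × 10^47 m⁻³.
Convert the energy scale: 7.20 × 10^3 MeV³ = 7.20 × 10^-6 GeV³.
Result: 7.20 × 10^-6 × 1.299 × 10^47 = 9.356 × 10^41 m⁻³.

9.356 × 10^41 m⁻³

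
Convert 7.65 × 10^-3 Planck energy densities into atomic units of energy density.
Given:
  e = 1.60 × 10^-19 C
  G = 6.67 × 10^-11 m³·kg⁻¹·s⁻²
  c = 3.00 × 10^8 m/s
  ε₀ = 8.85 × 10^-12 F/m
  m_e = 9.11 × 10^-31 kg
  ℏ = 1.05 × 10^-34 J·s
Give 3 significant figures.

Planck energy density: u_P = c⁷/(ℏG²) = 4.68 × 10^113 J/m³
atomic unit of energy density: u_au = E_h/a₀³ = m_e⁴e¹⁰/((4πε₀)⁵ℏ⁸) = 3.01 × 10^13 J/m³
7.65 × 10^-3 × 4.68 × 10^113 / 3.01 × 10^13 = 1.19 × 10^98

1.19 × 10^98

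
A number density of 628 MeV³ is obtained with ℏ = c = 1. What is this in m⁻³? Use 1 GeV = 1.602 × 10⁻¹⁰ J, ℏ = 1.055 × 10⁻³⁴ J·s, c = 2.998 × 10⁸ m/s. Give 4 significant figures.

Number density is [L]⁻³ = [E]³/(ℏc)³.
1 GeV³ → 1/(ℏc)³ × (1 GeV in J)³ = 1.299 × 10⁴⁷ m⁻³.
Convert the energy scale: 628 MeV³ = 6.28 × 10⁻⁷ GeV³.
Result: 6.28 × 10⁻⁷ × 1.299 × 10⁴⁷ = 8.160 × 10⁴⁰ m⁻³.

8.160 × 10⁴⁰ m⁻³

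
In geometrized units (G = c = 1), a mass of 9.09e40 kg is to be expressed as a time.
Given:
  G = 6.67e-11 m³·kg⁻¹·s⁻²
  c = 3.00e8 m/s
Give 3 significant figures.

Mass → time via G/c³.
9.09e40 kg × (G/c³) = 2.25e5 s

2.25e5 s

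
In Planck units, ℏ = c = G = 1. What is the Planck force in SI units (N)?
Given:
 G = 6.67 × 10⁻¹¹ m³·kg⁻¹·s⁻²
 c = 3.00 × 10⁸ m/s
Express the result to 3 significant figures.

1.21 × 10⁴⁴ N

From ℏ = c = G = 1 the force scale is F_P = c⁴/G.
  = 8.10 × 10³³ / 6.67 × 10⁻¹¹
  = 1.21 × 10⁴⁴ N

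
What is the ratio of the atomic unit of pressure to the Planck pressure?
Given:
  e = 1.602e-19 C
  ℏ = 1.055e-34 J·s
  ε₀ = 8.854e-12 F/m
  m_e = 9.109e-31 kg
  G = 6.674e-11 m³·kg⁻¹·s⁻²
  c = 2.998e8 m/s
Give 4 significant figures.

6.323e-101

atomic unit of pressure: P_au = E_h/a₀³ = m_e⁴e¹⁰/((4πε₀)⁵ℏ⁸) = 2.929e13 Pa
Planck pressure: p_P = c⁷/(ℏG²) = 4.632e113 Pa
ratio = 2.929e13 / 4.632e113 = 6.323e-101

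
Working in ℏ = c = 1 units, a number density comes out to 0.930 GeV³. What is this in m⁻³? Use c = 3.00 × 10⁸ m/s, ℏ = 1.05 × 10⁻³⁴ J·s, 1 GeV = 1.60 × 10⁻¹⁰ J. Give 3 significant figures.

Number density is [L]⁻³ = [E]³/(ℏc)³.
1 GeV³ → 1/(ℏc)³ × (1 GeV in J)³ = 1.31 × 10⁴⁷ m⁻³.
Result: 0.930 × 1.31 × 10⁴⁷ = 1.22 × 10⁴⁷ m⁻³.

1.22 × 10⁴⁷ m⁻³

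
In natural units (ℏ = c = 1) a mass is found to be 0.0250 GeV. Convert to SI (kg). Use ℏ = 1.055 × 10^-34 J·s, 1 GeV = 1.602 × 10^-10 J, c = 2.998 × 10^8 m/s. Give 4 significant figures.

Mass is [E]/c²; divide by c².
1 GeV → 1/c² × (1 GeV in J) = 1.782 × 10^-27 kg.
Result: 0.0250 × 1.782 × 10^-27 = 4.456 × 10^-29 kg.

4.456 × 10^-29 kg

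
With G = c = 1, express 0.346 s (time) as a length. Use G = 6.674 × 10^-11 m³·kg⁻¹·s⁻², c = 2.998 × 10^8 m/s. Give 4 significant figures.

1.037 × 10^8 m

Time → length via c.
0.346 s × (c) = 1.037 × 10^8 m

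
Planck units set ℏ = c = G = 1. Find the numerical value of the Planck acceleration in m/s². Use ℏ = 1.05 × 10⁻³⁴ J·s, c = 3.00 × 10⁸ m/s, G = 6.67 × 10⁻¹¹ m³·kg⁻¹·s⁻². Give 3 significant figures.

5.59 × 10⁵¹ m/s²

The unique combination of the constants set to 1 with dimensions of acceleration is a_P = √(c⁷/(ℏG)).
  = √(3.12 × 10¹⁰³)
  = 5.59 × 10⁵¹ m/s²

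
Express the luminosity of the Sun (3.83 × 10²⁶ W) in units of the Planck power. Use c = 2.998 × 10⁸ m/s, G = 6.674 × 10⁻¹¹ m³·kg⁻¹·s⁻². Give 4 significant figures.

Planck power: P_P = c⁵/G = 3.629 × 10⁵² W.
3.83 × 10²⁶ / 3.629 × 10⁵² = 1.055 × 10⁻²⁶

1.055 × 10⁻²⁶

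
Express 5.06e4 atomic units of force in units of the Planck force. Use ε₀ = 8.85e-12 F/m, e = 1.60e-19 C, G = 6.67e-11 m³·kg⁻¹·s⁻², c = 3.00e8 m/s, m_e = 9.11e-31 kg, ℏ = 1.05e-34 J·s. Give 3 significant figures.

3.47e-47

atomic unit of force: F_au = E_h/a₀ = m_e²e⁶/((4πε₀)³ℏ⁴) = 8.33e-8 N
Planck force: F_P = c⁴/G = 1.21e44 N
5.06e4 × 8.33e-8 / 1.21e44 = 3.47e-47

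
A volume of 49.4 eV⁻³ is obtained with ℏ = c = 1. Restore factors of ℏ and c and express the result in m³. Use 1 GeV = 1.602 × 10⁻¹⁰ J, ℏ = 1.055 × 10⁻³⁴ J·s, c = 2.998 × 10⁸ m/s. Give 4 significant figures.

Volume is [L]³ = [E]⁻³·(ℏc)³.
1 GeV⁻³ → (ℏc)³ × (1 GeV in J)⁻³ = 7.696 × 10⁻⁴⁸ m³.
Convert the energy scale: 49.4 eV⁻³ = 4.94 × 10²⁸ GeV⁻³.
Result: 4.94 × 10²⁸ × 7.696 × 10⁻⁴⁸ = 3.802 × 10⁻¹⁹ m³.

3.802 × 10⁻¹⁹ m³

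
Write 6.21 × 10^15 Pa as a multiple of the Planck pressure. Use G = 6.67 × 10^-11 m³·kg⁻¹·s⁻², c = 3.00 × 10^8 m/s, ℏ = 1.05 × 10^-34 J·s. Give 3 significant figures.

1.33 × 10^-98

Planck pressure: p_P = c⁷/(ℏG²) = 4.68 × 10^113 Pa.
6.21 × 10^15 / 4.68 × 10^113 = 1.33 × 10^-98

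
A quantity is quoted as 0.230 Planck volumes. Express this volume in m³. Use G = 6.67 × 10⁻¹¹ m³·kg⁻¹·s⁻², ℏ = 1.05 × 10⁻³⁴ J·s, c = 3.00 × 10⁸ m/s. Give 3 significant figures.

9.61 × 10⁻¹⁰⁶ m³

One Planck volume: V_P = (ℏG/c³)^(3/2) = 4.18 × 10⁻¹⁰⁵ m³.
0.230 × 4.18 × 10⁻¹⁰⁵ m³ = 9.61 × 10⁻¹⁰⁶ m³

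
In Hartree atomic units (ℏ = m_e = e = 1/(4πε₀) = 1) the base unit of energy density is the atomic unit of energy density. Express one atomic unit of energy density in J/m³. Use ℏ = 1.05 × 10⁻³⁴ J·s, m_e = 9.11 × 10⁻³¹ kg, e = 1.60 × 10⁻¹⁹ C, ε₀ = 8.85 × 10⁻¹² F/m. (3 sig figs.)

u_au = E_h/a₀³ = m_e⁴e¹⁰/((4πε₀)⁵ℏ⁸)
E_h = 4.38 × 10⁻¹⁸ J
a₀ = 5.26 × 10⁻¹¹ m
E_h/a₀³ = 3.01 × 10¹³ J/m³

3.01 × 10¹³ J/m³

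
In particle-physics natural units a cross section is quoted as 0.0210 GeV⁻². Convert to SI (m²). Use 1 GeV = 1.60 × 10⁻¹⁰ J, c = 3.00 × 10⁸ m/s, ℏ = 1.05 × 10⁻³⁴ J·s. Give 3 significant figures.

Area is [L]² = [E]⁻²·(ℏc)²; restore (ℏc)².
1 GeV⁻² → (ℏc)² × (1 GeV in J)⁻² = 3.88 × 10⁻³² m².
Result: 0.0210 × 3.88 × 10⁻³² = 8.14 × 10⁻³⁴ m².

8.14 × 10⁻³⁴ m²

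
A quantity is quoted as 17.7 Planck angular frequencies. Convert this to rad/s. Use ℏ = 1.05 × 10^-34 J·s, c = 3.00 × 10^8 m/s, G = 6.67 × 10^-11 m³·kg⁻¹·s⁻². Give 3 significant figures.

One Planck angular frequency: ω_P = √(c⁵/(ℏG)) = 1.86 × 10^43 rad/s.
17.7 × 1.86 × 10^43 rad/s = 3.30 × 10^44 rad/s

3.30 × 10^44 rad/s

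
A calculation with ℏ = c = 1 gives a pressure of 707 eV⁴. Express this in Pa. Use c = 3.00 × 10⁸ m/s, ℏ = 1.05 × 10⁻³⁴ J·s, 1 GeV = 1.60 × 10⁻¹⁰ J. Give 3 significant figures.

1.48 × 10⁴ Pa

Pressure is [E]/[L]³ = [E]⁴/(ℏc)³.
1 GeV⁴ → 1/(ℏc)³ × (1 GeV in J)⁴ = 2.10 × 10³⁷ Pa.
Convert the energy scale: 707 eV⁴ = 7.07 × 10⁻³⁴ GeV⁴.
Result: 7.07 × 10⁻³⁴ × 2.10 × 10³⁷ = 1.48 × 10⁴ Pa.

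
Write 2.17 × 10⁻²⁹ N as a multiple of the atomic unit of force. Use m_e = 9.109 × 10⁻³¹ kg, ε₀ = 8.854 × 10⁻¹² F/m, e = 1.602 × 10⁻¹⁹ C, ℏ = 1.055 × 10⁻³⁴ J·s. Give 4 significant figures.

2.640 × 10⁻²²

atomic unit of force: F_au = E_h/a₀ = m_e²e⁶/((4πε₀)³ℏ⁴) = 8.220 × 10⁻⁸ N.
2.17 × 10⁻²⁹ / 8.220 × 10⁻⁸ = 2.640 × 10⁻²²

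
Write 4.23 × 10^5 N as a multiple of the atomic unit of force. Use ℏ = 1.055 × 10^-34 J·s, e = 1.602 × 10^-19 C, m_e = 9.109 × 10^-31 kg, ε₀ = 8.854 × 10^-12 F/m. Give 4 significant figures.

5.146 × 10^12

atomic unit of force: F_au = E_h/a₀ = m_e²e⁶/((4πε₀)³ℏ⁴) = 8.220 × 10^-8 N.
4.23 × 10^5 / 8.220 × 10^-8 = 5.146 × 10^12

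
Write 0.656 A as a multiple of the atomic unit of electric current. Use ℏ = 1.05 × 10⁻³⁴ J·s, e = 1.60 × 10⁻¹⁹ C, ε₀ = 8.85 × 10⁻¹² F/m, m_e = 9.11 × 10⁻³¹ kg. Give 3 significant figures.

98.3

atomic unit of electric current: I_au = e E_h/ℏ = m_e e⁵/((4πε₀)²ℏ³) = 6.67 × 10⁻³ A.
0.656 / 6.67 × 10⁻³ = 98.3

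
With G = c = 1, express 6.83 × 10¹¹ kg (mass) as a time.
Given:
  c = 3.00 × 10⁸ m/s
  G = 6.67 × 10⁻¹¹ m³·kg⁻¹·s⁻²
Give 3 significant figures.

Mass → time via G/c³.
6.83 × 10¹¹ kg × (G/c³) = 1.69 × 10⁻²⁴ s

1.69 × 10⁻²⁴ s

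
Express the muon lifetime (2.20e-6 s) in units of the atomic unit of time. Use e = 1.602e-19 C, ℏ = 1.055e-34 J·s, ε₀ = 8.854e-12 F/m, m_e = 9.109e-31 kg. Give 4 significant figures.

atomic unit of time: τ_au = (4πε₀)²ℏ³/(m_e e⁴) = 2.423e-17 s.
2.20e-6 / 2.423e-17 = 9.080e10

9.080e10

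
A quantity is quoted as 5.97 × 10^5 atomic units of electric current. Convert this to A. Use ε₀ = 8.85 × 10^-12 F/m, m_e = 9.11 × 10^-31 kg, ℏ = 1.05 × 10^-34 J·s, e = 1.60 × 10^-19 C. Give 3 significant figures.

3.98 × 10^3 A

One atomic unit of electric current: I_au = e E_h/ℏ = m_e e⁵/((4πε₀)²ℏ³) = 6.67 × 10^-3 A.
5.97 × 10^5 × 6.67 × 10^-3 A = 3.98 × 10^3 A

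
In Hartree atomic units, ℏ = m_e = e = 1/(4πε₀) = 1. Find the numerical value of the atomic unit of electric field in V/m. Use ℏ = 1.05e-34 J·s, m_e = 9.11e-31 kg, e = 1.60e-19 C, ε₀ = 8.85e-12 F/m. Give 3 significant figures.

From ℏ = m_e = e = 1/(4πε₀) = 1 the electric field scale is E_au = E_h/(e a₀) = m_e²e⁵/((4πε₀)³ℏ⁴).
E_h = 4.38e-18 J
a₀ = 5.26e-11 m
E_h/(e·a₀) = 5.20e11 V/m

5.20e11 V/m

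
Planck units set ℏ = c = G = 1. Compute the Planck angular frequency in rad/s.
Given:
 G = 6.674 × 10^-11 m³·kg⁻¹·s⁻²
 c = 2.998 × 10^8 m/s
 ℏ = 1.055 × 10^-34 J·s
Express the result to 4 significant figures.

Dimensional analysis gives ω_P = √(c⁵/(ℏG)).
  = √(3.440 × 10^86)
  = 1.855 × 10^43 rad/s

1.855 × 10^43 rad/s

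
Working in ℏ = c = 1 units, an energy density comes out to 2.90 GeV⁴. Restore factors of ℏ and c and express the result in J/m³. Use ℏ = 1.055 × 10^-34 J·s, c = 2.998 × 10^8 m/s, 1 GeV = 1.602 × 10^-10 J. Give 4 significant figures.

6.037 × 10^37 J/m³

[E]/[L]³ = [E]⁴/(ℏc)³; restore (ℏc)⁻³.
1 GeV⁴ → 1/(ℏc)³ × (1 GeV in J)⁴ = 2.082 × 10^37 J/m³.
Result: 2.90 × 2.082 × 10^37 = 6.037 × 10^37 J/m³.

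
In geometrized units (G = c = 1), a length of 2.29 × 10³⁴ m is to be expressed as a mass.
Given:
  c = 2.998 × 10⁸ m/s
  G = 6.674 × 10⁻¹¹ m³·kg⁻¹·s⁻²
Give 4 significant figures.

Length → mass via c²/G.
2.29 × 10³⁴ m × (c²/G) = 3.084 × 10⁶¹ kg

3.084 × 10⁶¹ kg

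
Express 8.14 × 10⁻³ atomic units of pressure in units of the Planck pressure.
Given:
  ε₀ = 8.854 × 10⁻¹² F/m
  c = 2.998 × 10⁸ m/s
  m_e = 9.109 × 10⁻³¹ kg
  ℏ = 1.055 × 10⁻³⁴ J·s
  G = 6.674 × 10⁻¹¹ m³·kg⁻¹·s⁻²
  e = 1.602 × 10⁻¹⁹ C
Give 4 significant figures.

5.147 × 10⁻¹⁰³

atomic unit of pressure: P_au = E_h/a₀³ = m_e⁴e¹⁰/((4πε₀)⁵ℏ⁸) = 2.929 × 10¹³ Pa
Planck pressure: p_P = c⁷/(ℏG²) = 4.632 × 10¹¹³ Pa
8.14 × 10⁻³ × 2.929 × 10¹³ / 4.632 × 10¹¹³ = 5.147 × 10⁻¹⁰³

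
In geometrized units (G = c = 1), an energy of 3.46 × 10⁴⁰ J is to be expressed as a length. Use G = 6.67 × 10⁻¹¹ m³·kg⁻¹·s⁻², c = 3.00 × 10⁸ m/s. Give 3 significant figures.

Energy → length via G/c⁴.
3.46 × 10⁴⁰ J × (G/c⁴) = 2.85 × 10⁻⁴ m

2.85 × 10⁻⁴ m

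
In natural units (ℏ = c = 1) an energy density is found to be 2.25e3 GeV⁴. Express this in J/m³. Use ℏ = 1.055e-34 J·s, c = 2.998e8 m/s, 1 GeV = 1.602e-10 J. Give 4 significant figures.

4.684e40 J/m³

[E]/[L]³ = [E]⁴/(ℏc)³; restore (ℏc)⁻³.
1 GeV⁴ → 1/(ℏc)³ × (1 GeV in J)⁴ = 2.082e37 J/m³.
Result: 2.25e3 × 2.082e37 = 4.684e40 J/m³.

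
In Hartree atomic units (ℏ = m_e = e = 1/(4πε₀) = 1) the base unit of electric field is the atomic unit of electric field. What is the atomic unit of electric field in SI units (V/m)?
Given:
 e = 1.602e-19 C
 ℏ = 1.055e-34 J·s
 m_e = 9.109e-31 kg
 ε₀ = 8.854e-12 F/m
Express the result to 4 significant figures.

5.131e11 V/m

E_au = E_h/(e a₀) = m_e²e⁵/((4πε₀)³ℏ⁴)
E_h = 4.354e-18 J
a₀ = 5.297e-11 m
E_h/(e·a₀) = 5.131e11 V/m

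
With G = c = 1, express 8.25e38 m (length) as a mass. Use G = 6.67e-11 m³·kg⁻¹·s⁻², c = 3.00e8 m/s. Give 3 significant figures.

1.11e66 kg

Length → mass via c²/G.
8.25e38 m × (c²/G) = 1.11e66 kg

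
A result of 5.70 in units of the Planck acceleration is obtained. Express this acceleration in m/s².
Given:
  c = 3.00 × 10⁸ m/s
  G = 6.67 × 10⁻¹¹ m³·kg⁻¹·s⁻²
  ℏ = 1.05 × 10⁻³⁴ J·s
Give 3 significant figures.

One Planck acceleration: a_P = √(c⁷/(ℏG)) = 5.59 × 10⁵¹ m/s².
5.70 × 5.59 × 10⁵¹ m/s² = 3.19 × 10⁵² m/s²

3.19 × 10⁵² m/s²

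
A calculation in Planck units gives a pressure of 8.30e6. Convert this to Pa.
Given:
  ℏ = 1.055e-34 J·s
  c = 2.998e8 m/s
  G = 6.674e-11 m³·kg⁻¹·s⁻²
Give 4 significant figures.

3.845e120 Pa

One Planck pressure: p_P = c⁷/(ℏG²) = 4.632e113 Pa.
8.30e6 × 4.632e113 Pa = 3.845e120 Pa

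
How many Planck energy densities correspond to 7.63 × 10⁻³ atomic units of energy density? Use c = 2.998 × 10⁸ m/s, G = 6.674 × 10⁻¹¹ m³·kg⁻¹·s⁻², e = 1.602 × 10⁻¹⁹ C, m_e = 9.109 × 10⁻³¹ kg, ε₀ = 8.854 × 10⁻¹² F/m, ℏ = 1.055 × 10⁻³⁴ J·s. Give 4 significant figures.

4.825 × 10⁻¹⁰³

atomic unit of energy density: u_au = E_h/a₀³ = m_e⁴e¹⁰/((4πε₀)⁵ℏ⁸) = 2.929 × 10¹³ J/m³
Planck energy density: u_P = c⁷/(ℏG²) = 4.632 × 10¹¹³ J/m³
7.63 × 10⁻³ × 2.929 × 10¹³ / 4.632 × 10¹¹³ = 4.825 × 10⁻¹⁰³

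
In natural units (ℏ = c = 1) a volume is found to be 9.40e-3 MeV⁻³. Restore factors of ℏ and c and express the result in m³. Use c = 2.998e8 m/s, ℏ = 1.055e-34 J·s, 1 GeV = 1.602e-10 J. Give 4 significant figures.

Volume is [L]³ = [E]⁻³·(ℏc)³.
1 GeV⁻³ → (ℏc)³ × (1 GeV in J)⁻³ = 7.696e-48 m³.
Convert the energy scale: 9.40e-3 MeV⁻³ = 9.40e6 GeV⁻³.
Result: 9.40e6 × 7.696e-48 = 7.234e-41 m³.

7.234e-41 m³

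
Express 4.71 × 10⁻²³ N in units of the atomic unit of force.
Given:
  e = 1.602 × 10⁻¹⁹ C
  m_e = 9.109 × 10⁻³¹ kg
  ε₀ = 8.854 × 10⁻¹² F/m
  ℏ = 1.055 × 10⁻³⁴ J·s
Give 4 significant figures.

atomic unit of force: F_au = E_h/a₀ = m_e²e⁶/((4πε₀)³ℏ⁴) = 8.220 × 10⁻⁸ N.
4.71 × 10⁻²³ / 8.220 × 10⁻⁸ = 5.730 × 10⁻¹⁶

5.730 × 10⁻¹⁶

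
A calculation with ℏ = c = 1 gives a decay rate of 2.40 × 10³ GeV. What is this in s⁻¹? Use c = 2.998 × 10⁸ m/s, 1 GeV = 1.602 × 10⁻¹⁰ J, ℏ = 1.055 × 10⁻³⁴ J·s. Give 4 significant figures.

3.644 × 10²⁷ s⁻¹

A rate is [E]/ℏ; divide by ℏ.
1 GeV → 1/ℏ × (1 GeV in J) = 1.518 × 10²⁴ s⁻¹.
Result: 2.40 × 10³ × 1.518 × 10²⁴ = 3.644 × 10²⁷ s⁻¹.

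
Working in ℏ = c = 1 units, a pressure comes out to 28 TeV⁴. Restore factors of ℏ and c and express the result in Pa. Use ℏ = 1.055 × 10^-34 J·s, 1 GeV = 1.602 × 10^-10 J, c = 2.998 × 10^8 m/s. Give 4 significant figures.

Pressure is [E]/[L]³ = [E]⁴/(ℏc)³.
1 GeV⁴ → 1/(ℏc)³ × (1 GeV in J)⁴ = 2.082 × 10^37 Pa.
Convert the energy scale: 28 TeV⁴ = 2.80 × 10^13 GeV⁴.
Result: 2.80 × 10^13 × 2.082 × 10^37 = 5.828 × 10^50 Pa.

5.828 × 10^50 Pa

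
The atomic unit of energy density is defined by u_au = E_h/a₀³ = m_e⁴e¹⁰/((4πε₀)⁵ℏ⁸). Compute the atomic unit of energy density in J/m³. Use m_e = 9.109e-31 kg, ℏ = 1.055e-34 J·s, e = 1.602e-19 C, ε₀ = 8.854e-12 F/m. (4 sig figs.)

u_au = E_h/a₀³ = m_e⁴e¹⁰/((4πε₀)⁵ℏ⁸)
E_h = 4.354e-18 J
a₀ = 5.297e-11 m
E_h/a₀³ = 2.929e13 J/m³

2.929e13 J/m³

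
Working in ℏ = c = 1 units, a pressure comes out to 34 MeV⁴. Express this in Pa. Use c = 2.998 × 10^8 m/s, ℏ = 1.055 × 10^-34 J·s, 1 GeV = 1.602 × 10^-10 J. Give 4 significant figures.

7.077 × 10^26 Pa

Pressure is [E]/[L]³ = [E]⁴/(ℏc)³.
1 GeV⁴ → 1/(ℏc)³ × (1 GeV in J)⁴ = 2.082 × 10^37 Pa.
Convert the energy scale: 34 MeV⁴ = 3.40 × 10^-11 GeV⁴.
Result: 3.40 × 10^-11 × 2.082 × 10^37 = 7.077 × 10^26 Pa.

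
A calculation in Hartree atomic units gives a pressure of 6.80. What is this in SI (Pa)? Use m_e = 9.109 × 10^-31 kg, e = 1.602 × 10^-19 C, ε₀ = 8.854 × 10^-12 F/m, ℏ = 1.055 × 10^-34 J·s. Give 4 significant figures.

One atomic unit of pressure: P_au = E_h/a₀³ = m_e⁴e¹⁰/((4πε₀)⁵ℏ⁸) = 2.929 × 10^13 Pa.
6.80 × 2.929 × 10^13 Pa = 1.992 × 10^14 Pa

1.992 × 10^14 Pa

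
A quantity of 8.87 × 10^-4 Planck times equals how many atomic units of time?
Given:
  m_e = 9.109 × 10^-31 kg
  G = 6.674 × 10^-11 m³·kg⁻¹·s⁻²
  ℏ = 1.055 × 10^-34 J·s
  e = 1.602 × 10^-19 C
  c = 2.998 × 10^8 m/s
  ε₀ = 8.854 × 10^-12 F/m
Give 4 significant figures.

Planck time: t_P = √(ℏG/c⁵) = 5.392 × 10^-44 s
atomic unit of time: τ_au = (4πε₀)²ℏ³/(m_e e⁴) = 2.423 × 10^-17 s
8.87 × 10^-4 × 5.392 × 10^-44 / 2.423 × 10^-17 = 1.974 × 10^-30

1.974 × 10^-30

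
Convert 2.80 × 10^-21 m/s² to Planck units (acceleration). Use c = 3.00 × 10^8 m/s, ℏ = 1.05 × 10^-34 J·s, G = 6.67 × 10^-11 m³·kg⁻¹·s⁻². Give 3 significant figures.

5.01 × 10^-73

Planck acceleration: a_P = √(c⁷/(ℏG)) = 5.59 × 10^51 m/s².
2.80 × 10^-21 / 5.59 × 10^51 = 5.01 × 10^-73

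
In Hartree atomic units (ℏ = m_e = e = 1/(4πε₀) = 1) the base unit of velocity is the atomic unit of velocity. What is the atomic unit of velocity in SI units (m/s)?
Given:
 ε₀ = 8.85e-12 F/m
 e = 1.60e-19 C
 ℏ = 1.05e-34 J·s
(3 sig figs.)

2.19e6 m/s

v_au = e²/(4πε₀ℏ)
  = 2.56e-38 / 1.17e-44
  = 2.19e6 m/s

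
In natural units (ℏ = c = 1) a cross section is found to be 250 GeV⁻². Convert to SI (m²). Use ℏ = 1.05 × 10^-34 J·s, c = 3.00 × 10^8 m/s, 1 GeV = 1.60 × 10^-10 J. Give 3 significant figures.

Area is [L]² = [E]⁻²·(ℏc)²; restore (ℏc)².
1 GeV⁻² → (ℏc)² × (1 GeV in J)⁻² = 3.88 × 10^-32 m².
Result: 250 × 3.88 × 10^-32 = 9.69 × 10^-30 m².

9.69 × 10^-30 m²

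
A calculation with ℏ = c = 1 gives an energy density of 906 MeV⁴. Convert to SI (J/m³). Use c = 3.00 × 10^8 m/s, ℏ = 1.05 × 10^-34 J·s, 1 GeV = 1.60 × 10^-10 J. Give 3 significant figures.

1.90 × 10^28 J/m³

[E]/[L]³ = [E]⁴/(ℏc)³; restore (ℏc)⁻³.
1 GeV⁴ → 1/(ℏc)³ × (1 GeV in J)⁴ = 2.10 × 10^37 J/m³.
Convert the energy scale: 906 MeV⁴ = 9.06 × 10^-10 GeV⁴.
Result: 9.06 × 10^-10 × 2.10 × 10^37 = 1.90 × 10^28 J/m³.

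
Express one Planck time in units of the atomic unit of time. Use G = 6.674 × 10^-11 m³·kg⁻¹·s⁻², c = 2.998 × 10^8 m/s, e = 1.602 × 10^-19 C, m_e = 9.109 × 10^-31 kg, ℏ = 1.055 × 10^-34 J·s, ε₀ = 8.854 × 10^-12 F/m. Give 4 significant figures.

Planck time: t_P = √(ℏG/c⁵) = 5.392 × 10^-44 s
atomic unit of time: τ_au = (4πε₀)²ℏ³/(m_e e⁴) = 2.423 × 10^-17 s
ratio = 5.392 × 10^-44 / 2.423 × 10^-17 = 2.225 × 10^-27

2.225 × 10^-27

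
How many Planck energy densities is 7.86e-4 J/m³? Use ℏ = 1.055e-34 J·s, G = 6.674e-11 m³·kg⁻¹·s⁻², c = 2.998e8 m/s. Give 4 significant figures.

1.697e-117

Planck energy density: u_P = c⁷/(ℏG²) = 4.632e113 J/m³.
7.86e-4 / 4.632e113 = 1.697e-117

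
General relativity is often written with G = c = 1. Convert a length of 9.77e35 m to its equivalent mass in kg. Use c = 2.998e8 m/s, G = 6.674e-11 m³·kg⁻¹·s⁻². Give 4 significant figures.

Length → mass via c²/G.
9.77e35 m × (c²/G) = 1.316e63 kg

1.316e63 kg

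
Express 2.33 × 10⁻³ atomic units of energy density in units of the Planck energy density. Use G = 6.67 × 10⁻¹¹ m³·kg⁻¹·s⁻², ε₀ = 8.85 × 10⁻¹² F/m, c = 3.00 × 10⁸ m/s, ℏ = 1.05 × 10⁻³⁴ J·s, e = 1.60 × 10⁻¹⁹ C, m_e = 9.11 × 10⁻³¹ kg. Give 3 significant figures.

1.50 × 10⁻¹⁰³

atomic unit of energy density: u_au = E_h/a₀³ = m_e⁴e¹⁰/((4πε₀)⁵ℏ⁸) = 3.01 × 10¹³ J/m³
Planck energy density: u_P = c⁷/(ℏG²) = 4.68 × 10¹¹³ J/m³
2.33 × 10⁻³ × 3.01 × 10¹³ / 4.68 × 10¹¹³ = 1.50 × 10⁻¹⁰³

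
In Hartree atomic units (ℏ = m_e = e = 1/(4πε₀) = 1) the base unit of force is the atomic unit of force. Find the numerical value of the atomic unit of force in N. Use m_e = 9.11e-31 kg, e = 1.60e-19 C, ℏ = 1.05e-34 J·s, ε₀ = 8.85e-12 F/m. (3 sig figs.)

F_au = E_h/a₀ = m_e²e⁶/((4πε₀)³ℏ⁴)
E_h = 4.38e-18 J
a₀ = 5.26e-11 m
E_h/a₀ = 8.33e-8 N

8.33e-8 N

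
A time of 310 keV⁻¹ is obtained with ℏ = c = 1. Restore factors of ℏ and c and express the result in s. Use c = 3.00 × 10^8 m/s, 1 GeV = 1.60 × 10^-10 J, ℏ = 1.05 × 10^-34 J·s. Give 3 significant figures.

2.03 × 10^-16 s

A time is [E]⁻¹ in ℏ=c=1; restore one factor of ℏ.
1 GeV⁻¹ → ℏ × (1 GeV in J)⁻¹ = 6.56 × 10^-25 s.
Convert the energy scale: 310 keV⁻¹ = 3.10 × 10^8 GeV⁻¹.
Result: 3.10 × 10^8 × 6.56 × 10^-25 = 2.03 × 10^-16 s.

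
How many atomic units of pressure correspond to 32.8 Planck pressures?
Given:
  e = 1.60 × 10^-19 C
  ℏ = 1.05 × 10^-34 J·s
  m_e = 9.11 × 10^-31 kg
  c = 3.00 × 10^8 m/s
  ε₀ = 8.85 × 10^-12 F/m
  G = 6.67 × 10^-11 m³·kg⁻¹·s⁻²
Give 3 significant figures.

Planck pressure: p_P = c⁷/(ℏG²) = 4.68 × 10^113 Pa
atomic unit of pressure: P_au = E_h/a₀³ = m_e⁴e¹⁰/((4πε₀)⁵ℏ⁸) = 3.01 × 10^13 Pa
32.8 × 4.68 × 10^113 / 3.01 × 10^13 = 5.10 × 10^101

5.10 × 10^101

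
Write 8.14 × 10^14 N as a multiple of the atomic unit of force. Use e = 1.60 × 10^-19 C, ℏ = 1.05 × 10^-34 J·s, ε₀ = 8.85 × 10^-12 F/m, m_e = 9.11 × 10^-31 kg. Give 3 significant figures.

atomic unit of force: F_au = E_h/a₀ = m_e²e⁶/((4πε₀)³ℏ⁴) = 8.33 × 10^-8 N.
8.14 × 10^14 / 8.33 × 10^-8 = 9.77 × 10^21

9.77 × 10^21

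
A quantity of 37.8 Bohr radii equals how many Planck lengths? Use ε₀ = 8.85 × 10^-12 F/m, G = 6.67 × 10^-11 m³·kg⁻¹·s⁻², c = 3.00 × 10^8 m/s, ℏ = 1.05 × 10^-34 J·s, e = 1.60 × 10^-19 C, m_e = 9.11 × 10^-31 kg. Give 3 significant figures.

1.23 × 10^26

Bohr radius: a₀ = 4πε₀ℏ²/(m_e e²) = 5.26 × 10^-11 m
Planck length: ℓ_P = √(ℏG/c³) = 1.61 × 10^-35 m
37.8 × 5.26 × 10^-11 / 1.61 × 10^-35 = 1.23 × 10^26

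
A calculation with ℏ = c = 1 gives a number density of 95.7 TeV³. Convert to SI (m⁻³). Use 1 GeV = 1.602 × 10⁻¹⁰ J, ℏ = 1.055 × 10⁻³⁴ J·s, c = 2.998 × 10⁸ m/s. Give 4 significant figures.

1.244 × 10⁵⁸ m⁻³

Number density is [L]⁻³ = [E]³/(ℏc)³.
1 GeV³ → 1/(ℏc)³ × (1 GeV in J)³ = 1.299 × 10⁴⁷ m⁻³.
Convert the energy scale: 95.7 TeV³ = 9.57 × 10¹⁰ GeV³.
Result: 9.57 × 10¹⁰ × 1.299 × 10⁴⁷ = 1.244 × 10⁵⁸ m⁻³.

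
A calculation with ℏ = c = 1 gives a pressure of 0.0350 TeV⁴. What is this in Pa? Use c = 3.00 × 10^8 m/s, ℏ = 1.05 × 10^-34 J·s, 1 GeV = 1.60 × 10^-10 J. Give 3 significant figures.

Pressure is [E]/[L]³ = [E]⁴/(ℏc)³.
1 GeV⁴ → 1/(ℏc)³ × (1 GeV in J)⁴ = 2.10 × 10^37 Pa.
Convert the energy scale: 0.0350 TeV⁴ = 3.50 × 10^10 GeV⁴.
Result: 3.50 × 10^10 × 2.10 × 10^37 = 7.34 × 10^47 Pa.

7.34 × 10^47 Pa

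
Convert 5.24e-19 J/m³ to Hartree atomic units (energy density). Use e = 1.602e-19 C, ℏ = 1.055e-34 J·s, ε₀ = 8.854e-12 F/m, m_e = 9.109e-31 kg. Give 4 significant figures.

atomic unit of energy density: u_au = E_h/a₀³ = m_e⁴e¹⁰/((4πε₀)⁵ℏ⁸) = 2.929e13 J/m³.
5.24e-19 / 2.929e13 = 1.789e-32

1.789e-32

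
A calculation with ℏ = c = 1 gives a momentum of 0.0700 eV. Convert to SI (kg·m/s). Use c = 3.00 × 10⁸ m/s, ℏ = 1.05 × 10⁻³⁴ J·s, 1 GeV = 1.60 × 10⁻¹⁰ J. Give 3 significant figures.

Momentum is [E]/c; divide by c.
1 GeV → 1/c × (1 GeV in J) = 5.33 × 10⁻¹⁹ kg·m/s.
Convert the energy scale: 0.0700 eV = 7.00 × 10⁻¹¹ GeV.
Result: 7.00 × 10⁻¹¹ × 5.33 × 10⁻¹⁹ = 3.73 × 10⁻²⁹ kg·m/s.

3.73 × 10⁻²⁹ kg·m/s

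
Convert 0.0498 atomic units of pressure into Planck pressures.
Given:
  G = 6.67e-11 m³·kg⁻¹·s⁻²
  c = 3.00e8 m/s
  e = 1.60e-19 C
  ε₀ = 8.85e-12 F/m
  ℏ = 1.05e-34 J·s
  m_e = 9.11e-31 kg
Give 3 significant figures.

3.20e-102

atomic unit of pressure: P_au = E_h/a₀³ = m_e⁴e¹⁰/((4πε₀)⁵ℏ⁸) = 3.01e13 Pa
Planck pressure: p_P = c⁷/(ℏG²) = 4.68e113 Pa
0.0498 × 3.01e13 / 4.68e113 = 3.20e-102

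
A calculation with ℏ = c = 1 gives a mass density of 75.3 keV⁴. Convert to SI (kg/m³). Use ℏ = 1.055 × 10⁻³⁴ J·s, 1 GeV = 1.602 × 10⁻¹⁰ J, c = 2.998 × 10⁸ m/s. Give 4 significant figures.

0.01744 kg/m³

Mass density is [E]/(c²[L]³) = [E]⁴/(ℏ³c⁵).
1 GeV⁴ → 1/(ℏ³c⁵) × (1 GeV in J)⁴ = 2.316 × 10²⁰ kg/m³.
Convert the energy scale: 75.3 keV⁴ = 7.53 × 10⁻²³ GeV⁴.
Result: 7.53 × 10⁻²³ × 2.316 × 10²⁰ = 0.01744 kg/m³.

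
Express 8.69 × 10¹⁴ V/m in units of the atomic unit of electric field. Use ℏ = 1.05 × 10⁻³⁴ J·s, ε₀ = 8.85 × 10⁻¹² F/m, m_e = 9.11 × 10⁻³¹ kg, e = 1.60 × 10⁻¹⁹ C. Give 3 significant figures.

atomic unit of electric field: E_au = E_h/(e a₀) = m_e²e⁵/((4πε₀)³ℏ⁴) = 5.20 × 10¹¹ V/m.
8.69 × 10¹⁴ / 5.20 × 10¹¹ = 1.67 × 10³

1.67 × 10³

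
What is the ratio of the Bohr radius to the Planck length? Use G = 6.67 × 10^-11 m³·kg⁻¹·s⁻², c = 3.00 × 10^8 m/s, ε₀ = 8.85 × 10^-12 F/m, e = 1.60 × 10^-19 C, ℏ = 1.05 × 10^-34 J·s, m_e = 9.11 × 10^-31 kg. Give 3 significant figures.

Bohr radius: a₀ = 4πε₀ℏ²/(m_e e²) = 5.26 × 10^-11 m
Planck length: ℓ_P = √(ℏG/c³) = 1.61 × 10^-35 m
ratio = 5.26 × 10^-11 / 1.61 × 10^-35 = 3.26 × 10^24

3.26 × 10^24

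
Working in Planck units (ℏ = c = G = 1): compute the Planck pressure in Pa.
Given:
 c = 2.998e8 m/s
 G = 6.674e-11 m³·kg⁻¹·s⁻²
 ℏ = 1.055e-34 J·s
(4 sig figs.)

The unique combination of the constants set to 1 with dimensions of pressure is p_P = c⁷/(ℏG²).
  = 2.177e59 / 4.699e-55
  = 4.632e113 Pa

4.632e113 Pa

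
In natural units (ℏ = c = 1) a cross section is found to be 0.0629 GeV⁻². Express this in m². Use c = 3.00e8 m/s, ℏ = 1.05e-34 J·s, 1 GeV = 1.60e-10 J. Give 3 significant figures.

Area is [L]² = [E]⁻²·(ℏc)²; restore (ℏc)².
1 GeV⁻² → (ℏc)² × (1 GeV in J)⁻² = 3.88e-32 m².
Result: 0.0629 × 3.88e-32 = 2.44e-33 m².

2.44e-33 m²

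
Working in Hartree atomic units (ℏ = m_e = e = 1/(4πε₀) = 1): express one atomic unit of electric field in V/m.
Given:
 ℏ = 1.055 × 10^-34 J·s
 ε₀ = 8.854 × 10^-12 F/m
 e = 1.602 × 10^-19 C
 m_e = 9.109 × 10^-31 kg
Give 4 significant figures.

5.131 × 10^11 V/m

The unique combination of the constants set to 1 with dimensions of electric field is E_au = E_h/(e a₀) = m_e²e⁵/((4πε₀)³ℏ⁴).
E_h = 4.354 × 10^-18 J
a₀ = 5.297 × 10^-11 m
E_h/(e·a₀) = 5.131 × 10^11 V/m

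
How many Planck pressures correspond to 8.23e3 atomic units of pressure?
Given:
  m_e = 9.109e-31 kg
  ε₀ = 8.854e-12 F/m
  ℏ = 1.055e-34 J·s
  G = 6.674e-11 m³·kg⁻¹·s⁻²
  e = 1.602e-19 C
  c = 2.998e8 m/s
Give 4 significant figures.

5.204e-97

atomic unit of pressure: P_au = E_h/a₀³ = m_e⁴e¹⁰/((4πε₀)⁵ℏ⁸) = 2.929e13 Pa
Planck pressure: p_P = c⁷/(ℏG²) = 4.632e113 Pa
8.23e3 × 2.929e13 / 4.632e113 = 5.204e-97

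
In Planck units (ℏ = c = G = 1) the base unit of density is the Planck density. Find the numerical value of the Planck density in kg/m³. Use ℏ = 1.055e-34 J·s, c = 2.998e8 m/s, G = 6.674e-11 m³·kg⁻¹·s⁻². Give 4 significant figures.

5.154e96 kg/m³

ρ_P = c⁵/(ℏG²)
  = 2.422e42 / 4.699e-55
  = 5.154e96 kg/m³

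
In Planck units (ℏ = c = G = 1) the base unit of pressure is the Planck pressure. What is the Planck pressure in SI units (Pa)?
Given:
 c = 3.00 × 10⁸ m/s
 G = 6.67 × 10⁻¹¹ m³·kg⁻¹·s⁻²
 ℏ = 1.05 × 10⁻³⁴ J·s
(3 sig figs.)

p_P = c⁷/(ℏG²)
  = 2.19 × 10⁵⁹ / 4.67 × 10⁻⁵⁵
  = 4.68 × 10¹¹³ Pa

4.68 × 10¹¹³ Pa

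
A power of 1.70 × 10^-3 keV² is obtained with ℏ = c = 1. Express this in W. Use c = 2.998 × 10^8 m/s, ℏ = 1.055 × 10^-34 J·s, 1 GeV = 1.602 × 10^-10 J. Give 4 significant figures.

0.4135 W

Power is [E]/[T] = [E]²/ℏ.
1 GeV² → 1/ℏ × (1 GeV in J)² = 2.433 × 10^14 W.
Convert the energy scale: 1.70 × 10^-3 keV² = 1.70 × 10^-15 GeV².
Result: 1.70 × 10^-15 × 2.433 × 10^14 = 0.4135 W.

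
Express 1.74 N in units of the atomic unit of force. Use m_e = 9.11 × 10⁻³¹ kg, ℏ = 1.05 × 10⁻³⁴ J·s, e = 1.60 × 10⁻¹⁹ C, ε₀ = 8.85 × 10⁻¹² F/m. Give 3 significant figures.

2.09 × 10⁷

atomic unit of force: F_au = E_h/a₀ = m_e²e⁶/((4πε₀)³ℏ⁴) = 8.33 × 10⁻⁸ N.
1.74 / 8.33 × 10⁻⁸ = 2.09 × 10⁷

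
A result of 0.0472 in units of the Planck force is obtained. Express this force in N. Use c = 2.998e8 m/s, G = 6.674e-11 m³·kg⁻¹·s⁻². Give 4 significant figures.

One Planck force: F_P = c⁴/G = 1.210e44 N.
0.0472 × 1.210e44 N = 5.713e42 N

5.713e42 N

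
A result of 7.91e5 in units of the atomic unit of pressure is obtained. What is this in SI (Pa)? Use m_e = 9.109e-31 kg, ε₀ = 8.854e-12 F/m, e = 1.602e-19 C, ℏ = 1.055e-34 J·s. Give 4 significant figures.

2.317e19 Pa

One atomic unit of pressure: P_au = E_h/a₀³ = m_e⁴e¹⁰/((4πε₀)⁵ℏ⁸) = 2.929e13 Pa.
7.91e5 × 2.929e13 Pa = 2.317e19 Pa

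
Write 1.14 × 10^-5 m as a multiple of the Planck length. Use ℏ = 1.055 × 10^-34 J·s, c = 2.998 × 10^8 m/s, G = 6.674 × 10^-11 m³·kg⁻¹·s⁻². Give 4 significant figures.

Planck length: ℓ_P = √(ℏG/c³) = 1.616 × 10^-35 m.
1.14 × 10^-5 / 1.616 × 10^-35 = 7.052 × 10^29

7.052 × 10^29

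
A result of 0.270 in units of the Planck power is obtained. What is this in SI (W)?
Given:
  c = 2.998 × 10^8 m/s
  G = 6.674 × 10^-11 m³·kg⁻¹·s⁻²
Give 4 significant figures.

9.798 × 10^51 W

One Planck power: P_P = c⁵/G = 3.629 × 10^52 W.
0.270 × 3.629 × 10^52 W = 9.798 × 10^51 W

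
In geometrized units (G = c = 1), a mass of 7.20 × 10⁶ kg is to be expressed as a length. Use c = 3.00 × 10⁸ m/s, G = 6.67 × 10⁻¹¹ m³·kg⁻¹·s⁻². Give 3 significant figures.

5.34 × 10⁻²¹ m

In G = c = 1 units mass has dimensions of length; the conversion factor is G/c².
7.20 × 10⁶ kg × (G/c²) = 5.34 × 10⁻²¹ m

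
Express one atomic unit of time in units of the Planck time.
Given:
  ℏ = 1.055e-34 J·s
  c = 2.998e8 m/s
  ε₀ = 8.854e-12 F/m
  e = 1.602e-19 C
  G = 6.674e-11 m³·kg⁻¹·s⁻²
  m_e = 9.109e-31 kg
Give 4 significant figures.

4.494e26

atomic unit of time: τ_au = (4πε₀)²ℏ³/(m_e e⁴) = 2.423e-17 s
Planck time: t_P = √(ℏG/c⁵) = 5.392e-44 s
ratio = 2.423e-17 / 5.392e-44 = 4.494e26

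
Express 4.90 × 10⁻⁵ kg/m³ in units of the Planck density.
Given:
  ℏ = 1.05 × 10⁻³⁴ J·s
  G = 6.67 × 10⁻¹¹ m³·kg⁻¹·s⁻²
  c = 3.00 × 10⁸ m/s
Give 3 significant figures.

Planck density: ρ_P = c⁵/(ℏG²) = 5.20 × 10⁹⁶ kg/m³.
4.90 × 10⁻⁵ / 5.20 × 10⁹⁶ = 9.42 × 10⁻¹⁰²

9.42 × 10⁻¹⁰²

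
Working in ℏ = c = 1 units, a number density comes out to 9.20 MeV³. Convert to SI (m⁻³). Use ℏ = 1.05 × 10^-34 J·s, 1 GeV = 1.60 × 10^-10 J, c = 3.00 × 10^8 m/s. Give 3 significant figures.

1.21 × 10^39 m⁻³

Number density is [L]⁻³ = [E]³/(ℏc)³.
1 GeV³ → 1/(ℏc)³ × (1 GeV in J)³ = 1.31 × 10^47 m⁻³.
Convert the energy scale: 9.20 MeV³ = 9.20 × 10^-9 GeV³.
Result: 9.20 × 10^-9 × 1.31 × 10^47 = 1.21 × 10^39 m⁻³.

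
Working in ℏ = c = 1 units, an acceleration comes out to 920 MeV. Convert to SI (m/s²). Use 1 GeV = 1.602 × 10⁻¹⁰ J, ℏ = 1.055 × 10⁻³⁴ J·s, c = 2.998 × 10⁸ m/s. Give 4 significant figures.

Acceleration is [L]/[T]² = c·[E]/ℏ.
1 GeV → c/ℏ × (1 GeV in J) = 4.552 × 10³² m/s².
Convert the energy scale: 920 MeV = 0.920 GeV.
Result: 0.920 × 4.552 × 10³² = 4.188 × 10³² m/s².

4.188 × 10³² m/s²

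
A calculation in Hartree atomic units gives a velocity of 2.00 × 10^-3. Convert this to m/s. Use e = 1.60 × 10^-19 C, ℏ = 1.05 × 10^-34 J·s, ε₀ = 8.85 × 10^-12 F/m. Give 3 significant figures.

One atomic unit of velocity: v_au = e²/(4πε₀ℏ) = 2.19 × 10^6 m/s.
2.00 × 10^-3 × 2.19 × 10^6 m/s = 4.38 × 10^3 m/s

4.38 × 10^3 m/s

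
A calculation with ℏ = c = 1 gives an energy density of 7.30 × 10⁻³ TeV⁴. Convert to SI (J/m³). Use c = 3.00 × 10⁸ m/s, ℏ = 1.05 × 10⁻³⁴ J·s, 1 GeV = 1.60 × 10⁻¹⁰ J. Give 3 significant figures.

1.53 × 10⁴⁷ J/m³

[E]/[L]³ = [E]⁴/(ℏc)³; restore (ℏc)⁻³.
1 GeV⁴ → 1/(ℏc)³ × (1 GeV in J)⁴ = 2.10 × 10³⁷ J/m³.
Convert the energy scale: 7.30 × 10⁻³ TeV⁴ = 7.30 × 10⁹ GeV⁴.
Result: 7.30 × 10⁹ × 2.10 × 10³⁷ = 1.53 × 10⁴⁷ J/m³.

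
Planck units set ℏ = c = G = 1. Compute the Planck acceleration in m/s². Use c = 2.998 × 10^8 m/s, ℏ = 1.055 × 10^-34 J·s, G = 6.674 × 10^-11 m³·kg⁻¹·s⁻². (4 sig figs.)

Dimensional analysis gives a_P = √(c⁷/(ℏG)).
  = √(3.092 × 10^103)
  = 5.560 × 10^51 m/s²

5.560 × 10^51 m/s²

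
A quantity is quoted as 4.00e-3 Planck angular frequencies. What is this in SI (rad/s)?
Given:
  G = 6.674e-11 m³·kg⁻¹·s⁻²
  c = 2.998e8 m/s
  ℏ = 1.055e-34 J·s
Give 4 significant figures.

One Planck angular frequency: ω_P = √(c⁵/(ℏG)) = 1.855e43 rad/s.
4.00e-3 × 1.855e43 rad/s = 7.419e40 rad/s

7.419e40 rad/s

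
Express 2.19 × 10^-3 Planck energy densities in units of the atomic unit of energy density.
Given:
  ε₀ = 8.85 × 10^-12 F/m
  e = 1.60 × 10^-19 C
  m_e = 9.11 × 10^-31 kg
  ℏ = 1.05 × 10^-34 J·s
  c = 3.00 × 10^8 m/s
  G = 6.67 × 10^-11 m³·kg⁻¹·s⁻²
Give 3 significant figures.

3.40 × 10^97

Planck energy density: u_P = c⁷/(ℏG²) = 4.68 × 10^113 J/m³
atomic unit of energy density: u_au = E_h/a₀³ = m_e⁴e¹⁰/((4πε₀)⁵ℏ⁸) = 3.01 × 10^13 J/m³
2.19 × 10^-3 × 4.68 × 10^113 / 3.01 × 10^13 = 3.40 × 10^97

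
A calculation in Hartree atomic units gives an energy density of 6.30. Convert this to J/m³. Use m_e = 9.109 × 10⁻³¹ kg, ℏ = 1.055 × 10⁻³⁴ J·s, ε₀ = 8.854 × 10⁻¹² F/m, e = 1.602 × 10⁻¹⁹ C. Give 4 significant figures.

1.845 × 10¹⁴ J/m³

One atomic unit of energy density: u_au = E_h/a₀³ = m_e⁴e¹⁰/((4πε₀)⁵ℏ⁸) = 2.929 × 10¹³ J/m³.
6.30 × 2.929 × 10¹³ J/m³ = 1.845 × 10¹⁴ J/m³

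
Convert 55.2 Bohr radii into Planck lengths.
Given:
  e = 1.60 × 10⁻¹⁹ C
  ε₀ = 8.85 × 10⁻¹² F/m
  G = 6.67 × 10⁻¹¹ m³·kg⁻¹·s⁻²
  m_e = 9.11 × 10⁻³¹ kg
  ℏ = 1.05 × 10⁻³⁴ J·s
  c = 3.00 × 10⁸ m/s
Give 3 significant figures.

1.80 × 10²⁶

Bohr radius: a₀ = 4πε₀ℏ²/(m_e e²) = 5.26 × 10⁻¹¹ m
Planck length: ℓ_P = √(ℏG/c³) = 1.61 × 10⁻³⁵ m
55.2 × 5.26 × 10⁻¹¹ / 1.61 × 10⁻³⁵ = 1.80 × 10²⁶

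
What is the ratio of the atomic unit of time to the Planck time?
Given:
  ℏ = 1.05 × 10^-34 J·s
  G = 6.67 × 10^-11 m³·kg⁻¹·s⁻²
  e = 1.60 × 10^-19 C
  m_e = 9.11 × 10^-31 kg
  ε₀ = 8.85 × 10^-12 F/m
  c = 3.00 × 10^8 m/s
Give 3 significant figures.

4.47 × 10^26

atomic unit of time: τ_au = (4πε₀)²ℏ³/(m_e e⁴) = 2.40 × 10^-17 s
Planck time: t_P = √(ℏG/c⁵) = 5.37 × 10^-44 s
ratio = 2.40 × 10^-17 / 5.37 × 10^-44 = 4.47 × 10^26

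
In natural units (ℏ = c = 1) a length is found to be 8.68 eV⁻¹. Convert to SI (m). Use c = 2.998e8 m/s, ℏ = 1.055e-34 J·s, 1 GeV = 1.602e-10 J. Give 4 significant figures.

1.714e-6 m

A length is [E]⁻¹ in ℏ=c=1; restore one factor of ℏc.
1 GeV⁻¹ → ℏc × (1 GeV in J)⁻¹ = 1.974e-16 m.
Convert the energy scale: 8.68 eV⁻¹ = 8.68e9 GeV⁻¹.
Result: 8.68e9 × 1.974e-16 = 1.714e-6 m.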